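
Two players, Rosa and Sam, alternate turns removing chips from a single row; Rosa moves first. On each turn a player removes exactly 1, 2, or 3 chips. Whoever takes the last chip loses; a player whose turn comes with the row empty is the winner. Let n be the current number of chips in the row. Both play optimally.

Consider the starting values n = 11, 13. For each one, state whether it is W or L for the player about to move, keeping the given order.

Positions with no move are W. A position that does have a move is losing for the player to move precisely when every available move leads to a winning position for the opponent. Fill in the labels:
n=0: no move; the opponent has just taken the last chip and therefore loses → W
n=1: the only move is to 0(W), a W ⇒ L
n=2: can move to 1, which is L ⇒ W
n=3: can move to 1, which is L ⇒ W
n=4: can move to 1, which is L ⇒ W
n=5: moves to 4(W), 3(W), 2(W); every one is W ⇒ L
n=6: can move to 5, which is L ⇒ W
n=7: can move to 5, which is L ⇒ W
n=8: can move to 5, which is L ⇒ W
n=9: moves to 8(W), 7(W), 6(W); every one is W ⇒ L
n=10: can move to 9, which is L ⇒ W
n=11: can move to 9, which is L ⇒ W
n=12: can move to 9, which is L ⇒ W
n=13: moves to 12(W), 11(W), 10(W); every one is W ⇒ L

11: W, 13: L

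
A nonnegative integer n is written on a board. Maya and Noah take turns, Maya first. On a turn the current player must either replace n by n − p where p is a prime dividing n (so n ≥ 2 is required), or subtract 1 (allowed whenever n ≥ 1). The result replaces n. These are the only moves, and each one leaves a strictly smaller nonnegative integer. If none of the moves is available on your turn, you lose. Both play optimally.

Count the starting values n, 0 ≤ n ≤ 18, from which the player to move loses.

5

Use the standard recursion: the mover loses at a terminal position; elsewhere, the mover wins exactly when some move hands the opponent an L position.
n=0: no move → L
n=1: reaches L-position 0 → W
n=2: reaches L-position 0 → W
n=3: reaches L-position 0 → W
n=4: only reaches 2(W), 3(W), all W → L
n=5: reaches L-position 0 → W
n=6: reaches L-position 4 → W
n=7: reaches L-position 0 → W
n=8: only reaches 6(W), 7(W), all W → L
n=9: reaches L-position 8 → W
n=10: reaches L-position 8 → W
n=11: reaches L-position 0 → W
n=12: only reaches 9(W), 10(W), 11(W), all W → L
n=13: reaches L-position 0 → W
n=14: reaches L-position 12 → W
n=15: reaches L-position 12 → W
n=16: only reaches 14(W), 15(W), all W → L
n=17: reaches L-position 0 → W
n=18: reaches L-position 16 → W
L entries with 0 ≤ n ≤ 18: n = 0, 4, 8, 12, 16; that makes 5.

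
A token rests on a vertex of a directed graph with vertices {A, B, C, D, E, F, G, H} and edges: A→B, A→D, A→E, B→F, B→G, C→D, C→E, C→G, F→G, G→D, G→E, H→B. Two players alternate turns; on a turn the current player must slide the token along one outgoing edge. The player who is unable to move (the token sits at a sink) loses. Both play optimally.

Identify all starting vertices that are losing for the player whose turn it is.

D, E, F, H

Compute win/loss labels from the base case upward. A position with no move is L. Any other position is W if it can reach an L in one move, else L.
Every edge goes from a vertex to one that appears earlier in the order D, E, G, C, F, B, A, H, so processing vertices in that order labels each vertex after all of its successors.
D: no outgoing edge → L
E: no outgoing edge → L
G: reaches L-position E → W
C: reaches L-position E → W
F: only reaches G(W), which is W → L
B: reaches L-position F → W
A: reaches L-position E → W
H: only reaches B(W), which is W → L
Reading off the rows marked L gives the requested list; there are 4 such vertices.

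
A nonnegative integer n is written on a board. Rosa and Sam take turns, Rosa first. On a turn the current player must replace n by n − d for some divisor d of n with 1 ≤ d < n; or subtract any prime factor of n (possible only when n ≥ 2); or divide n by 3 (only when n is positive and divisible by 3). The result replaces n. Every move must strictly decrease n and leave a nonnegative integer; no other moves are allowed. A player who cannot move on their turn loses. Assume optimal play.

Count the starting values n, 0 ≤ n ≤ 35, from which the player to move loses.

9

Classify positions by backward induction: terminal positions (no move available) are L. From any other position, the mover wins iff some move reaches an L.
n=0: no move → L
n=1: no move → L
n=2: W (go to 0, an L position)
n=3: W (go to 0, an L position)
n=4: L (options 2(W), 3(W) are all W)
n=5: W (go to 0, an L position)
n=6: W (go to 4, an L position)
n=7: W (go to 0, an L position)
n=8: W (go to 4, an L position)
n=9: L (options 3(W), 6(W), 8(W) are all W)
n=10: W (go to 9, an L position)
n=11: W (go to 0, an L position)
n=12: W (go to 4, an L position)
n=13: W (go to 0, an L position)
n=14: L (options 7(W), 12(W), 13(W) are all W)
n=15: W (go to 14, an L position)
n=16: W (go to 14, an L position)
n=17: W (go to 0, an L position)
n=18: W (go to 9, an L position)
n=19: W (go to 0, an L position)
n=20: L (options 10(W), 15(W), 16(W), 18(W), 19(W) are all W)
n=21: W (go to 14, an L position)
n=22: W (go to 20, an L position)
n=23: W (go to 0, an L position)
n=24: W (go to 20, an L position)
n=25: W (go to 20, an L position)
n=26: L (options 13(W), 24(W), 25(W) are all W)
n=27: W (go to 9, an L position)
n=28: W (go to 14, an L position)
n=29: W (go to 0, an L position)
n=30: W (go to 20, an L position)
n=31: W (go to 0, an L position)
n=32: L (options 16(W), 24(W), 28(W), 30(W), 31(W) are all W)
n=33: W (go to 32, an L position)
n=34: W (go to 32, an L position)
n=35: L (options 28(W), 30(W), 34(W) are all W)
L entries with 0 ≤ n ≤ 35: n = 0, 1, 4, 9, 14, 20, 26, 32, 35; that makes 9.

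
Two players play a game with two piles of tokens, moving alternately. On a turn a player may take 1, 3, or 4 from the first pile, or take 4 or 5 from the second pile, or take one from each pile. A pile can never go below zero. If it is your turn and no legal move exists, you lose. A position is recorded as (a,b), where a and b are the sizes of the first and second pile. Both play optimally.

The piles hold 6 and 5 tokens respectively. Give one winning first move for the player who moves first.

Build the W/L table. Terminal = L. A non-terminal position is W if it has a move to some L; otherwise it is L.
No move ever increases a pile, so every position that can arise here has a ≤ 6 and b ≤ 5; it is enough to label the cells with 0 ≤ a ≤ 6 and 0 ≤ b ≤ 5.
Every move lowers a or b (never raises either), so fill the grid row by row in increasing a, and left to right within a row: each cell's successors are then already labelled.
      b=0  b=1  b=2  b=3  b=4  b=5
a=0:    L    L    L    L    W    W
a=1:    W    W    W    W    W    L
a=2:    L    L    L    L    W    W
a=3:    W    W    W    W    W    L
a=4:    W    W    W    W    L    W
a=5:    W    W    W    W    W    W
a=6:    W    W    W    W    L    W
Cells with no legal move (terminal, hence L): (0,0), (0,1), (0,2), (0,3).
The remaining L cells, each justified by listing all of its moves:
(1,5): L (options (0,5)(W), (1,1)(W), (1,0)(W), (0,4)(W) are all W)
(2,0): L (sole option (1,0)(W) is W)
(2,1): L (options (1,1)(W), (1,0)(W) are all W)
(2,2): L (options (1,2)(W), (1,1)(W) are all W)
(2,3): L (options (1,3)(W), (1,2)(W) are all W)
(3,5): L (options (2,5)(W), (0,5)(W), (3,1)(W), (3,0)(W), (2,4)(W) are all W)
(4,4): L (options (3,4)(W), (1,4)(W), (0,4)(W), (4,0)(W), (3,3)(W) are all W)
(6,4): L (options (5,4)(W), (3,4)(W), (2,4)(W), (6,0)(W), (5,3)(W) are all W)
Every other cell has at least one move into one of the L cells above, so it is W.
From (6,5), the L positions reachable in one move are: (3,5).

Move to (3,5).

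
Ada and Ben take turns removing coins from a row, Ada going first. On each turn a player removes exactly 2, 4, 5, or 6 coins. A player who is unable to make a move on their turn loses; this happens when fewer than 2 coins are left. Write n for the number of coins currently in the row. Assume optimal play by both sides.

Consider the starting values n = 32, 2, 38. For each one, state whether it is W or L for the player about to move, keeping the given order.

Label each position W (a win for the player to move) or L (a loss). A position with no legal move is L; any other position is W exactly when some move reaches an L, and L when every move reaches a W.
n=0: no move → L
n=1: no move → L
n=2: can move to 0, which is L ⇒ W
n=3: can move to 1, which is L ⇒ W
n=4: can move to 0, which is L ⇒ W
n=5: can move to 1, which is L ⇒ W
n=6: can move to 1, which is L ⇒ W
n=7: can move to 1, which is L ⇒ W
n=8: moves to 6(W), 4(W), 3(W), 2(W); every one is W ⇒ L
n=9: moves to 7(W), 5(W), 4(W), 3(W); every one is W ⇒ L
n=10: can move to 8, which is L ⇒ W
n=11: can move to 9, which is L ⇒ W
n=12: can move to 8, which is L ⇒ W
n=13: can move to 9, which is L ⇒ W
n=14: can move to 9, which is L ⇒ W
n=15: can move to 9, which is L ⇒ W
n=16: moves to 14(W), 12(W), 11(W), 10(W); every one is W ⇒ L
n=17: moves to 15(W), 13(W), 12(W), 11(W); every one is W ⇒ L
n=18: can move to 16, which is L ⇒ W
n=19: can move to 17, which is L ⇒ W
n=20: can move to 16, which is L ⇒ W
n=21: can move to 17, which is L ⇒ W
n=22: can move to 17, which is L ⇒ W
n=23: can move to 17, which is L ⇒ W
n=24: moves to 22(W), 20(W), 19(W), 18(W); every one is W ⇒ L
n=25: moves to 23(W), 21(W), 20(W), 19(W); every one is W ⇒ L
n=26: can move to 24, which is L ⇒ W
n=27: can move to 25, which is L ⇒ W
n=28: can move to 24, which is L ⇒ W
n=29: can move to 25, which is L ⇒ W
n=30: can move to 25, which is L ⇒ W
n=31: can move to 25, which is L ⇒ W
n=32: moves to 30(W), 28(W), 27(W), 26(W); every one is W ⇒ L
n=33: moves to 31(W), 29(W), 28(W), 27(W); every one is W ⇒ L
n=34: can move to 32, which is L ⇒ W
n=35: can move to 33, which is L ⇒ W
n=36: can move to 32, which is L ⇒ W
n=37: can move to 33, which is L ⇒ W
n=38: can move to 33, which is L ⇒ W

32: L, 2: W, 38: W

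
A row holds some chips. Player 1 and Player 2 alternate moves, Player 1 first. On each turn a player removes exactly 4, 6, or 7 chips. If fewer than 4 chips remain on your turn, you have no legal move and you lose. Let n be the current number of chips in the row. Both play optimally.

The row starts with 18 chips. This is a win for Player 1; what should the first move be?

Remove 4, leaving 14.

Classify positions by backward induction: terminal positions (no move available) are L. From any other position, the mover wins iff some move reaches an L.
n=0: no move → L
n=1: no move → L
n=2: no move → L
n=3: no move → L
n=4: reaches L-position 0 → W
n=5: reaches L-position 1 → W
n=6: reaches L-position 2 → W
n=7: reaches L-position 3 → W
n=8: reaches L-position 2 → W
n=9: reaches L-position 3 → W
n=10: reaches L-position 3 → W
n=11: only reaches 7(W), 5(W), 4(W), all W → L
n=12: only reaches 8(W), 6(W), 5(W), all W → L
n=13: only reaches 9(W), 7(W), 6(W), all W → L
n=14: only reaches 10(W), 8(W), 7(W), all W → L
n=15: reaches L-position 11 → W
n=16: reaches L-position 12 → W
n=17: reaches L-position 13 → W
n=18: reaches L-position 14 → W
From 18, the L positions reachable in one move are: 14, 12, 11. Any move reaching one of these is winning.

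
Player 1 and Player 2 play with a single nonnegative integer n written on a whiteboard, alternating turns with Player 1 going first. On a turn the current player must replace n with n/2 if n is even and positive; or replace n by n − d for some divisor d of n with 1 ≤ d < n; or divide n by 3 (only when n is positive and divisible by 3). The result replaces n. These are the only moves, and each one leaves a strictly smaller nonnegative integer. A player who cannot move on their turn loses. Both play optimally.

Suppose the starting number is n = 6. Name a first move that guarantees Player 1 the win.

Move to 4.

Build the W/L table. Terminal = L. A non-terminal position is W if it has a move to some L; otherwise it is L.
n=0: no move → L
n=1: no move → L
n=2: reaches L-position 1 → W
n=3: reaches L-position 1 → W
n=4: only reaches 2(W), 3(W), all W → L
n=5: reaches L-position 4 → W
n=6: reaches L-position 4 → W
From 6, the L positions reachable in one move are: 4.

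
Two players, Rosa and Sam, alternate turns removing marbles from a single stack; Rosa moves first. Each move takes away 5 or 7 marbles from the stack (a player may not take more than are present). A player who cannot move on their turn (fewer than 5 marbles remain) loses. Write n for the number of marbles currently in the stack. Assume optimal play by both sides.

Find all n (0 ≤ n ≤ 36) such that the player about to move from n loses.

0, 1, 2, 3, 4, 12, 13, 14, 15, 16, 24, 25, 26, 27, 28, 36

Use the standard recursion: the mover loses at a terminal position; elsewhere, the mover wins exactly when some move hands the opponent an L position.
n=0: no move → L
n=1: no move → L
n=2: no move → L
n=3: no move → L
n=4: no move → L
n=5: can move to 0, which is L ⇒ W
n=6: can move to 1, which is L ⇒ W
n=7: can move to 2, which is L ⇒ W
n=8: can move to 3, which is L ⇒ W
n=9: can move to 4, which is L ⇒ W
n=10: can move to 3, which is L ⇒ W
n=11: can move to 4, which is L ⇒ W
n=12: moves to 7(W), 5(W); every one is W ⇒ L
n=13: moves to 8(W), 6(W); every one is W ⇒ L
n=14: moves to 9(W), 7(W); every one is W ⇒ L
n=15: moves to 10(W), 8(W); every one is W ⇒ L
n=16: moves to 11(W), 9(W); every one is W ⇒ L
n=17: can move to 12, which is L ⇒ W
n=18: can move to 13, which is L ⇒ W
n=19: can move to 14, which is L ⇒ W
n=20: can move to 15, which is L ⇒ W
n=21: can move to 16, which is L ⇒ W
n=22: can move to 15, which is L ⇒ W
n=23: can move to 16, which is L ⇒ W
n=24: moves to 19(W), 17(W); every one is W ⇒ L
n=25: moves to 20(W), 18(W); every one is W ⇒ L
n=26: moves to 21(W), 19(W); every one is W ⇒ L
n=27: moves to 22(W), 20(W); every one is W ⇒ L
n=28: moves to 23(W), 21(W); every one is W ⇒ L
n=29: can move to 24, which is L ⇒ W
n=30: can move to 25, which is L ⇒ W
n=31: can move to 26, which is L ⇒ W
n=32: can move to 27, which is L ⇒ W
n=33: can move to 28, which is L ⇒ W
n=34: can move to 27, which is L ⇒ W
n=35: can move to 28, which is L ⇒ W
n=36: moves to 31(W), 29(W); every one is W ⇒ L
The losing starting values of n are exactly the entries labelled L in this table (16 of them).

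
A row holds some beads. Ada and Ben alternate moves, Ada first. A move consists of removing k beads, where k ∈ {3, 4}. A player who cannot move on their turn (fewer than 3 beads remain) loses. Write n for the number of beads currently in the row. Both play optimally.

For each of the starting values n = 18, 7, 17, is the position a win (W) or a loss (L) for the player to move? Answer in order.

Label each position W (a win for the player to move) or L (a loss). A position with no legal move is L; any other position is W exactly when some move reaches an L, and L when every move reaches a W.
n=0: no move → L
n=1: no move → L
n=2: no move → L
n=3: can move to 0, which is L ⇒ W
n=4: can move to 1, which is L ⇒ W
n=5: can move to 2, which is L ⇒ W
n=6: can move to 2, which is L ⇒ W
n=7: moves to 4(W), 3(W); every one is W ⇒ L
n=8: moves to 5(W), 4(W); every one is W ⇒ L
n=9: moves to 6(W), 5(W); every one is W ⇒ L
n=10: can move to 7, which is L ⇒ W
n=11: can move to 8, which is L ⇒ W
n=12: can move to 9, which is L ⇒ W
n=13: can move to 9, which is L ⇒ W
n=14: moves to 11(W), 10(W); every one is W ⇒ L
n=15: moves to 12(W), 11(W); every one is W ⇒ L
n=16: moves to 13(W), 12(W); every one is W ⇒ L
n=17: can move to 14, which is L ⇒ W
n=18: can move to 15, which is L ⇒ W

18: W, 7: L, 17: W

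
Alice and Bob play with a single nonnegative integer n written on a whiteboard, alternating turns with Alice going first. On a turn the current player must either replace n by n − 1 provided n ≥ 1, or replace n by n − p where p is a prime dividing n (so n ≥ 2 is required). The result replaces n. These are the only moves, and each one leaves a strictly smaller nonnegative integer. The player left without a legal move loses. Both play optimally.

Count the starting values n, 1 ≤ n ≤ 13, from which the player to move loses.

Use the standard recursion: the mover loses at a terminal position; elsewhere, the mover wins exactly when some move hands the opponent an L position.
n=0: no move → L
n=1: reaches L-position 0 → W
n=2: reaches L-position 0 → W
n=3: reaches L-position 0 → W
n=4: only reaches 2(W), 3(W), all W → L
n=5: reaches L-position 0 → W
n=6: reaches L-position 4 → W
n=7: reaches L-position 0 → W
n=8: only reaches 6(W), 7(W), all W → L
n=9: reaches L-position 8 → W
n=10: reaches L-position 8 → W
n=11: reaches L-position 0 → W
n=12: only reaches 9(W), 10(W), 11(W), all W → L
n=13: reaches L-position 0 → W
L entries with 1 ≤ n ≤ 13 (n=0 is outside the asked range and is not counted): n = 4, 8, 12; that makes 3.

3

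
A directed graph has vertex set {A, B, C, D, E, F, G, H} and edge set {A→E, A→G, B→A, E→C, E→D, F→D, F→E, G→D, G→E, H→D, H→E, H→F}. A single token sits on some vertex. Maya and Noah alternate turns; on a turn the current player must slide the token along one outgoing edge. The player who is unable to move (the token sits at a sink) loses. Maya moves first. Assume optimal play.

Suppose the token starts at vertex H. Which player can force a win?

Label each position W (a win for the player to move) or L (a loss). A position with no legal move is L; any other position is W exactly when some move reaches an L, and L when every move reaches a W.
Every edge goes from a vertex to one that appears earlier in the order D, C, E, F, H, G, A, B, so processing vertices in that order labels each vertex after all of its successors.
D: no outgoing edge → L
C: no outgoing edge → L
E: W (go to C, an L position)
F: W (go to D, an L position)
H: W (go to D, an L position)
G: W (go to D, an L position)
A: L (options G(W), E(W) are all W)
B: W (go to A, an L position)
The starting position H is W: Maya should move to D, handing over an L position.

Maya wins.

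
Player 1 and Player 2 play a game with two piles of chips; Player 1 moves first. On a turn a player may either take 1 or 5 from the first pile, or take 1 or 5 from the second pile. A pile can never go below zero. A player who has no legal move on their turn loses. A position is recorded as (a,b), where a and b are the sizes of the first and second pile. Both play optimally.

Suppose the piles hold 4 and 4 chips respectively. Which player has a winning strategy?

Classify positions by backward induction: terminal positions (no move available) are L. From any other position, the mover wins iff some move reaches an L.
No move ever increases a pile, so every position that can arise here has a ≤ 4 and b ≤ 4; it is enough to label the cells with 0 ≤ a ≤ 4 and 0 ≤ b ≤ 4.
Every move lowers a or b (never raises either), so fill the grid row by row in increasing a, and left to right within a row: each cell's successors are then already labelled.
      b=0  b=1  b=2  b=3  b=4
a=0:    L    W    L    W    L
a=1:    W    L    W    L    W
a=2:    L    W    L    W    L
a=3:    W    L    W    L    W
a=4:    L    W    L    W    L
Cells with no legal move (terminal, hence L): (0,0).
The remaining L cells, each justified by listing all of its moves:
(0,2): L (sole option (0,1)(W) is W)
(0,4): L (sole option (0,3)(W) is W)
(1,1): L (options (0,1)(W), (1,0)(W) are all W)
(1,3): L (options (0,3)(W), (1,2)(W) are all W)
(2,0): L (sole option (1,0)(W) is W)
(2,2): L (options (1,2)(W), (2,1)(W) are all W)
(2,4): L (options (1,4)(W), (2,3)(W) are all W)
(3,1): L (options (2,1)(W), (3,0)(W) are all W)
(3,3): L (options (2,3)(W), (3,2)(W) are all W)
(4,0): L (sole option (3,0)(W) is W)
(4,2): L (options (3,2)(W), (4,1)(W) are all W)
(4,4): L (options (3,4)(W), (4,3)(W) are all W)
Every other cell has at least one move into one of the L cells above, so it is W.
The starting position (4,4) is L: whatever Player 1 does, the opponent receives a W position.

Player 2 wins.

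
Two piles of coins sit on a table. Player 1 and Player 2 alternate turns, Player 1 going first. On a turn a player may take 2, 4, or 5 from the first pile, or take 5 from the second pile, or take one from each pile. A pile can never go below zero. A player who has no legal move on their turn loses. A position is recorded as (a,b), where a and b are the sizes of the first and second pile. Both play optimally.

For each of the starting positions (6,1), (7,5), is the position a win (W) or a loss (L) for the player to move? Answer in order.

(6,1): L, (7,5): W

Classify positions by backward induction: terminal positions (no move available) are L. From any other position, the mover wins iff some move reaches an L.
No move ever increases a pile, so every position that can arise here has a ≤ 7 and b ≤ 5; it is enough to label the cells with 0 ≤ a ≤ 7 and 0 ≤ b ≤ 5.
Every move lowers a or b (never raises either), so fill the grid row by row in increasing a, and left to right within a row: each cell's successors are then already labelled.
      b=0  b=1  b=2  b=3  b=4  b=5
a=0:    L    L    L    L    L    W
a=1:    L    W    W    W    W    W
a=2:    W    W    W    W    W    L
a=3:    W    L    L    L    L    L
a=4:    W    W    W    W    W    W
a=5:    W    W    W    W    W    W
a=6:    W    L    L    L    L    W
a=7:    L    W    W    W    W    W
Cells with no legal move (terminal, hence L): (0,0), (0,1), (0,2), (0,3), (0,4), (1,0).
The remaining L cells, each justified by listing all of its moves:
(2,5): only reaches (0,5)(W), (2,0)(W), (1,4)(W), all W → L
(3,1): only reaches (1,1)(W), (2,0)(W), all W → L
(3,2): only reaches (1,2)(W), (2,1)(W), all W → L
(3,3): only reaches (1,3)(W), (2,2)(W), all W → L
(3,4): only reaches (1,4)(W), (2,3)(W), all W → L
(3,5): only reaches (1,5)(W), (3,0)(W), (2,4)(W), all W → L
(6,1): only reaches (4,1)(W), (2,1)(W), (1,1)(W), (5,0)(W), all W → L
(6,2): only reaches (4,2)(W), (2,2)(W), (1,2)(W), (5,1)(W), all W → L
(6,3): only reaches (4,3)(W), (2,3)(W), (1,3)(W), (5,2)(W), all W → L
(6,4): only reaches (4,4)(W), (2,4)(W), (1,4)(W), (5,3)(W), all W → L
(7,0): only reaches (5,0)(W), (3,0)(W), (2,0)(W), all W → L
Every other cell has at least one move into one of the L cells above, so it is W.
(6,1): one of the L cells justified above, so L
(7,5): the move to (3,5) reaches an L cell, so W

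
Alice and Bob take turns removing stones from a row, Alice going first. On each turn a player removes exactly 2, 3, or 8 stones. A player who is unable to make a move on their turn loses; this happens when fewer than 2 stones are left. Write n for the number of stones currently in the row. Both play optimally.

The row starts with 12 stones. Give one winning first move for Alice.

Remove 2, leaving 10.

Compute win/loss labels from the base case upward. A position with no move is L. Any other position is W if it can reach an L in one move, else L.
n=0: no move → L
n=1: no move → L
n=2: reaches L-position 0 → W
n=3: reaches L-position 1 → W
n=4: reaches L-position 1 → W
n=5: only reaches 3(W), 2(W), all W → L
n=6: only reaches 4(W), 3(W), all W → L
n=7: reaches L-position 5 → W
n=8: reaches L-position 6 → W
n=9: reaches L-position 6 → W
n=10: only reaches 8(W), 7(W), 2(W), all W → L
n=11: only reaches 9(W), 8(W), 3(W), all W → L
n=12: reaches L-position 10 → W
From 12, the L positions reachable in one move are: 10.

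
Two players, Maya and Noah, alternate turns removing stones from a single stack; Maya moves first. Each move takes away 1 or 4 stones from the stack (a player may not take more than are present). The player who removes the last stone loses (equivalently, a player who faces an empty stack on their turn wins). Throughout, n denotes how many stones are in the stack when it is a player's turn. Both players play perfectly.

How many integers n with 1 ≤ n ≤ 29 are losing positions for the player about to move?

Classify positions by backward induction: terminal positions (no move available) are W. From any other position, the mover wins iff some move reaches an L.
n=0: no move; the opponent has just taken the last stone and therefore loses → W
n=1: →0(W) only, which is W, so L
n=2: →1(L), so W
n=3: →2(W) only, which is W, so L
n=4: →3(L), so W
n=5: →1(L), so W
n=6: →5(W), 2(W) — all W, so L
n=7: →6(L), so W
n=8: →7(W), 4(W) — all W, so L
n=9: →8(L), so W
n=10: →6(L), so W
n=11: →10(W), 7(W) — all W, so L
n=12: →11(L), so W
n=13: →12(W), 9(W) — all W, so L
n=14: →13(L), so W
n=15: →11(L), so W
n=16: →15(W), 12(W) — all W, so L
n=17: →16(L), so W
n=18: →17(W), 14(W) — all W, so L
n=19: →18(L), so W
n=20: →16(L), so W
n=21: →20(W), 17(W) — all W, so L
n=22: →21(L), so W
n=23: →22(W), 19(W) — all W, so L
n=24: →23(L), so W
n=25: →21(L), so W
n=26: →25(W), 22(W) — all W, so L
n=27: →26(L), so W
n=28: →27(W), 24(W) — all W, so L
n=29: →28(L), so W
L entries with 1 ≤ n ≤ 29 (the range starts at n=1): n = 1, 3, 6, 8, 11, 13, 16, 18, 21, 23, 26, 28; that makes 12.

12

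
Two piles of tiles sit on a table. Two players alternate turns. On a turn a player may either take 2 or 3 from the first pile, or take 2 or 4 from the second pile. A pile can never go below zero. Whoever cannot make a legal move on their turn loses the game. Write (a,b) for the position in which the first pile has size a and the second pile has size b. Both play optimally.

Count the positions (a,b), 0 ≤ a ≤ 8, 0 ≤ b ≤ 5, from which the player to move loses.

18

Use the standard recursion: the mover loses at a terminal position; elsewhere, the mover wins exactly when some move hands the opponent an L position.
Every move lowers a or b (never raises either), so fill the grid row by row in increasing a, and left to right within a row: each cell's successors are then already labelled.
      b=0  b=1  b=2  b=3  b=4  b=5
a=0:    L    L    W    W    W    W
a=1:    L    L    W    W    W    W
a=2:    W    W    L    L    W    W
a=3:    W    W    L    L    W    W
a=4:    W    W    W    W    L    L
a=5:    L    L    W    W    W    W
a=6:    L    L    W    W    W    W
a=7:    W    W    L    L    W    W
a=8:    W    W    L    L    W    W
Cells with no legal move (terminal, hence L): (0,0), (0,1), (1,0), (1,1).
The remaining L cells, each justified by listing all of its moves:
(2,2): L (options (0,2)(W), (2,0)(W) are all W)
(2,3): L (options (0,3)(W), (2,1)(W) are all W)
(3,2): L (options (1,2)(W), (0,2)(W), (3,0)(W) are all W)
(3,3): L (options (1,3)(W), (0,3)(W), (3,1)(W) are all W)
(4,4): L (options (2,4)(W), (1,4)(W), (4,2)(W), (4,0)(W) are all W)
(4,5): L (options (2,5)(W), (1,5)(W), (4,3)(W), (4,1)(W) are all W)
(5,0): L (options (3,0)(W), (2,0)(W) are all W)
(5,1): L (options (3,1)(W), (2,1)(W) are all W)
(6,0): L (options (4,0)(W), (3,0)(W) are all W)
(6,1): L (options (4,1)(W), (3,1)(W) are all W)
(7,2): L (options (5,2)(W), (4,2)(W), (7,0)(W) are all W)
(7,3): L (options (5,3)(W), (4,3)(W), (7,1)(W) are all W)
(8,2): L (options (6,2)(W), (5,2)(W), (8,0)(W) are all W)
(8,3): L (options (6,3)(W), (5,3)(W), (8,1)(W) are all W)
Every other cell has at least one move into one of the L cells above, so it is W.
L cells per row: a=0: 2, a=1: 2, a=2: 2, a=3: 2, a=4: 2, a=5: 2, a=6: 2, a=7: 2, a=8: 2; total 18.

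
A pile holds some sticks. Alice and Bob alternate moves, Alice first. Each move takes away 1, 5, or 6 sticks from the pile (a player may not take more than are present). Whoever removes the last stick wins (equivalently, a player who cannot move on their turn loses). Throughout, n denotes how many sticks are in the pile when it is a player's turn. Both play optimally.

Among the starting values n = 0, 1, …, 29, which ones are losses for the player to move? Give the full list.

0, 2, 4, 11, 13, 15, 22, 24, 26

Compute win/loss labels from the base case upward. A position with no move is L. Any other position is W if it can reach an L in one move, else L.
n=0: no move → L
n=1: →0(L), so W
n=2: →1(W) only, which is W, so L
n=3: →2(L), so W
n=4: →3(W) only, which is W, so L
n=5: →4(L), so W
n=6: →0(L), so W
n=7: →2(L), so W
n=8: →2(L), so W
n=9: →4(L), so W
n=10: →4(L), so W
n=11: →10(W), 6(W), 5(W) — all W, so L
n=12: →11(L), so W
n=13: →12(W), 8(W), 7(W) — all W, so L
n=14: →13(L), so W
n=15: →14(W), 10(W), 9(W) — all W, so L
n=16: →15(L), so W
n=17: →11(L), so W
n=18: →13(L), so W
n=19: →13(L), so W
n=20: →15(L), so W
n=21: →15(L), so W
n=22: →21(W), 17(W), 16(W) — all W, so L
n=23: →22(L), so W
n=24: →23(W), 19(W), 18(W) — all W, so L
n=25: →24(L), so W
n=26: →25(W), 21(W), 20(W) — all W, so L
n=27: →26(L), so W
n=28: →22(L), so W
n=29: →24(L), so W
Reading off the rows marked L gives the requested list; there are 9 such values of n.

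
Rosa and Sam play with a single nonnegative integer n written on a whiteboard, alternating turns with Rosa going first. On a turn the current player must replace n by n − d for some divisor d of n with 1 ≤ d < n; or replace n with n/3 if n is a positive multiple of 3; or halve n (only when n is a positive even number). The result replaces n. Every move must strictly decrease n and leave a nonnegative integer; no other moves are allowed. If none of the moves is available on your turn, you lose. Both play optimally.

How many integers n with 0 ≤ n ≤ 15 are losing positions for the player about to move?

8

Label each position W (a win for the player to move) or L (a loss). A position with no legal move is L; any other position is W exactly when some move reaches an L, and L when every move reaches a W.
n=0: no move → L
n=1: no move → L
n=2: reaches L-position 1 → W
n=3: reaches L-position 1 → W
n=4: only reaches 2(W), 3(W), all W → L
n=5: reaches L-position 4 → W
n=6: reaches L-position 4 → W
n=7: only reaches 6(W), which is W → L
n=8: reaches L-position 4 → W
n=9: only reaches 3(W), 6(W), 8(W), all W → L
n=10: reaches L-position 9 → W
n=11: only reaches 10(W), which is W → L
n=12: reaches L-position 4 → W
n=13: only reaches 12(W), which is W → L
n=14: reaches L-position 7 → W
n=15: only reaches 5(W), 10(W), 12(W), 14(W), all W → L
L entries with 0 ≤ n ≤ 15: n = 0, 1, 4, 7, 9, 11, 13, 15; that makes 8.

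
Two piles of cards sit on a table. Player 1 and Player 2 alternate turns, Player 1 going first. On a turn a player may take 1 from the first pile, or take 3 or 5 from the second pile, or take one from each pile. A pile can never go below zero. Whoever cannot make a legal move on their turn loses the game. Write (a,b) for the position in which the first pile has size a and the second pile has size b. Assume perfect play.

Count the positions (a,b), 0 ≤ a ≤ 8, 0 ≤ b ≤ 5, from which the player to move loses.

Compute win/loss labels from the base case upward. A position with no move is L. Any other position is W if it can reach an L in one move, else L.
Every move lowers a or b (never raises either), so fill the grid row by row in increasing a, and left to right within a row: each cell's successors are then already labelled.
      b=0  b=1  b=2  b=3  b=4  b=5
a=0:    L    L    L    W    W    W
a=1:    W    W    W    W    L    L
a=2:    L    L    L    W    W    W
a=3:    W    W    W    W    L    L
a=4:    L    L    L    W    W    W
a=5:    W    W    W    W    L    L
a=6:    L    L    L    W    W    W
a=7:    W    W    W    W    L    L
a=8:    L    L    L    W    W    W
Cells with no legal move (terminal, hence L): (0,0), (0,1), (0,2).
The remaining L cells, each justified by listing all of its moves:
(1,4): L (options (0,4)(W), (1,1)(W), (0,3)(W) are all W)
(1,5): L (options (0,5)(W), (1,2)(W), (1,0)(W), (0,4)(W) are all W)
(2,0): L (sole option (1,0)(W) is W)
(2,1): L (options (1,1)(W), (1,0)(W) are all W)
(2,2): L (options (1,2)(W), (1,1)(W) are all W)
(3,4): L (options (2,4)(W), (3,1)(W), (2,3)(W) are all W)
(3,5): L (options (2,5)(W), (3,2)(W), (3,0)(W), (2,4)(W) are all W)
(4,0): L (sole option (3,0)(W) is W)
(4,1): L (options (3,1)(W), (3,0)(W) are all W)
(4,2): L (options (3,2)(W), (3,1)(W) are all W)
(5,4): L (options (4,4)(W), (5,1)(W), (4,3)(W) are all W)
(5,5): L (options (4,5)(W), (5,2)(W), (5,0)(W), (4,4)(W) are all W)
(6,0): L (sole option (5,0)(W) is W)
(6,1): L (options (5,1)(W), (5,0)(W) are all W)
(6,2): L (options (5,2)(W), (5,1)(W) are all W)
(7,4): L (options (6,4)(W), (7,1)(W), (6,3)(W) are all W)
(7,5): L (options (6,5)(W), (7,2)(W), (7,0)(W), (6,4)(W) are all W)
(8,0): L (sole option (7,0)(W) is W)
(8,1): L (options (7,1)(W), (7,0)(W) are all W)
(8,2): L (options (7,2)(W), (7,1)(W) are all W)
Every other cell has at least one move into one of the L cells above, so it is W.
L cells per row: a=0: 3, a=1: 2, a=2: 3, a=3: 2, a=4: 3, a=5: 2, a=6: 3, a=7: 2, a=8: 3; total 23.

23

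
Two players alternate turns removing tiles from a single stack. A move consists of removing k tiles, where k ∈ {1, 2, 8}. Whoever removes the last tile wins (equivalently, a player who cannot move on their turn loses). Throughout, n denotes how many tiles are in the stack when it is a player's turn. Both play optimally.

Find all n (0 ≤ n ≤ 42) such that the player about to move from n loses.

0, 3, 6, 9, 12, 15, 18, 21, 24, 27, 30, 33, 36, 39, 42

Positions with no move are L. A position that does have a move is losing for the player to move precisely when every available move leads to a winning position for the opponent. Fill in the labels:
n=0: no move → L
n=1: →0(L), so W
n=2: →0(L), so W
n=3: →2(W), 1(W) — all W, so L
n=4: →3(L), so W
n=5: →3(L), so W
n=6: →5(W), 4(W) — all W, so L
n=7: →6(L), so W
n=8: →6(L), so W
n=9: →8(W), 7(W), 1(W) — all W, so L
n=10: →9(L), so W
n=11: →9(L), so W
n=12: →11(W), 10(W), 4(W) — all W, so L
n=13: →12(L), so W
n=14: →12(L), so W
n=15: →14(W), 13(W), 7(W) — all W, so L
n=16: →15(L), so W
n=17: →15(L), so W
n=18: →17(W), 16(W), 10(W) — all W, so L
n=19: →18(L), so W
n=20: →18(L), so W
n=21: →20(W), 19(W), 13(W) — all W, so L
n=22: →21(L), so W
n=23: →21(L), so W
n=24: →23(W), 22(W), 16(W) — all W, so L
n=25: →24(L), so W
n=26: →24(L), so W
n=27: →26(W), 25(W), 19(W) — all W, so L
n=28: →27(L), so W
n=29: →27(L), so W
n=30: →29(W), 28(W), 22(W) — all W, so L
n=31: →30(L), so W
n=32: →30(L), so W
n=33: →32(W), 31(W), 25(W) — all W, so L
n=34: →33(L), so W
n=35: →33(L), so W
n=36: →35(W), 34(W), 28(W) — all W, so L
n=37: →36(L), so W
n=38: →36(L), so W
n=39: →38(W), 37(W), 31(W) — all W, so L
n=40: →39(L), so W
n=41: →39(L), so W
n=42: →41(W), 40(W), 34(W) — all W, so L
The losing starting values of n are exactly the entries labelled L in this table (15 of them).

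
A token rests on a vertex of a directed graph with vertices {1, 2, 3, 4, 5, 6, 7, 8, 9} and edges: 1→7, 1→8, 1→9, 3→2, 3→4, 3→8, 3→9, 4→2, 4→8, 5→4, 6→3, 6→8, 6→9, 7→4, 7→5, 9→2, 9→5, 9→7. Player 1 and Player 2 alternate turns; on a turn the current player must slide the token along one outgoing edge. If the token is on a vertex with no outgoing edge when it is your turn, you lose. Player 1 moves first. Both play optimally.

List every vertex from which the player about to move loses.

2, 5, 8

Compute win/loss labels from the base case upward. A position with no move is L. Any other position is W if it can reach an L in one move, else L.
Every edge goes from a vertex to one that appears earlier in the order 2, 8, 4, 5, 7, 9, 3, 6, 1, so processing vertices in that order labels each vertex after all of its successors.
2: no outgoing edge → L
8: no outgoing edge → L
4: →8(L), so W
5: →4(W) only, which is W, so L
7: →5(L), so W
9: →5(L), so W
3: →8(L), so W
6: →8(L), so W
1: →8(L), so W
Reading off the rows marked L gives the requested list; there are 3 such vertices.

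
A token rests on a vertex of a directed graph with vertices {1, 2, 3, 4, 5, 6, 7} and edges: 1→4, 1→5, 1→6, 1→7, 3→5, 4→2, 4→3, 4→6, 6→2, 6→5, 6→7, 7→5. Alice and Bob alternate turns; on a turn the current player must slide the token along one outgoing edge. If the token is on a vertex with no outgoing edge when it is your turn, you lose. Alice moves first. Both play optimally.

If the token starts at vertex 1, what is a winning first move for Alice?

Move to 5.

Work bottom-up. With no move the player to move loses. Otherwise the position is W if at least one move leads to an L position for the opponent, and L if every move leads to a W.
Every edge goes from a vertex to one that appears earlier in the order 2, 5, 7, 6, 3, 4, 1, so processing vertices in that order labels each vertex after all of its successors.
2: no outgoing edge → L
5: no outgoing edge → L
7: can move to 5, which is L ⇒ W
6: can move to 5, which is L ⇒ W
3: can move to 5, which is L ⇒ W
4: can move to 2, which is L ⇒ W
1: can move to 5, which is L ⇒ W
From 1, the L positions reachable in one move are: 5.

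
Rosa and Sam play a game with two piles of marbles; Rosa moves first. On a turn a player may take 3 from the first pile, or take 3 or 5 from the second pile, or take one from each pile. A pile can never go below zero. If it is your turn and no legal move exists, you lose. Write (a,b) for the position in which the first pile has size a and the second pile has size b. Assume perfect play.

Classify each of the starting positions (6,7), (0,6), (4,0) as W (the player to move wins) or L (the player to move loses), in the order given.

(6,7): L, (0,6): W, (4,0): W

Positions with no move are L. A position that does have a move is losing for the player to move precisely when every available move leads to a winning position for the opponent. Fill in the labels:
No move ever increases a pile, so every position that can arise here has a ≤ 6 and b ≤ 7; it is enough to label the cells with 0 ≤ a ≤ 6 and 0 ≤ b ≤ 7.
Every move lowers a or b (never raises either), so fill the grid row by row in increasing a, and left to right within a row: each cell's successors are then already labelled.
      b=0  b=1  b=2  b=3  b=4  b=5  b=6  b=7
a=0:    L    L    L    W    W    W    W    W
a=1:    L    W    W    W    L    W    L    W
a=2:    L    W    L    W    L    W    L    W
a=3:    W    W    W    W    L    W    L    W
a=4:    W    L    L    L    W    W    W    W
a=5:    W    L    W    W    W    L    W    L
a=6:    L    L    W    W    W    W    W    L
Cells with no legal move (terminal, hence L): (0,0), (0,1), (0,2), (1,0), (2,0).
The remaining L cells, each justified by listing all of its moves:
(1,4): L (options (1,1)(W), (0,3)(W) are all W)
(1,6): L (options (1,3)(W), (1,1)(W), (0,5)(W) are all W)
(2,2): L (sole option (1,1)(W) is W)
(2,4): L (options (2,1)(W), (1,3)(W) are all W)
(2,6): L (options (2,3)(W), (2,1)(W), (1,5)(W) are all W)
(3,4): L (options (0,4)(W), (3,1)(W), (2,3)(W) are all W)
(3,6): L (options (0,6)(W), (3,3)(W), (3,1)(W), (2,5)(W) are all W)
(4,1): L (options (1,1)(W), (3,0)(W) are all W)
(4,2): L (options (1,2)(W), (3,1)(W) are all W)
(4,3): L (options (1,3)(W), (4,0)(W), (3,2)(W) are all W)
(5,1): L (options (2,1)(W), (4,0)(W) are all W)
(5,5): L (options (2,5)(W), (5,2)(W), (5,0)(W), (4,4)(W) are all W)
(5,7): L (options (2,7)(W), (5,4)(W), (5,2)(W), (4,6)(W) are all W)
(6,0): L (sole option (3,0)(W) is W)
(6,1): L (options (3,1)(W), (5,0)(W) are all W)
(6,7): L (options (3,7)(W), (6,4)(W), (6,2)(W), (5,6)(W) are all W)
Every other cell has at least one move into one of the L cells above, so it is W.
(6,7): one of the L cells justified above, so L
(0,6): the move to (0,1) reaches an L cell, so W
(4,0): the move to (1,0) reaches an L cell, so W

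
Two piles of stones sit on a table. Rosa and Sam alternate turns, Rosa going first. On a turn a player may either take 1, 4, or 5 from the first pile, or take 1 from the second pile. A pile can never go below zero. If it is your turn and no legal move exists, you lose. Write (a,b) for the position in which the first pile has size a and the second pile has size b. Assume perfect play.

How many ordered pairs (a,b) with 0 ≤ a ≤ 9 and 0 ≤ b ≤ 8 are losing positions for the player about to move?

27

Compute win/loss labels from the base case upward. A position with no move is L. Any other position is W if it can reach an L in one move, else L.
Every move lowers a or b (never raises either), so fill the grid row by row in increasing a, and left to right within a row: each cell's successors are then already labelled.
      b=0  b=1  b=2  b=3  b=4  b=5  b=6  b=7  b=8
a=0:    L    W    L    W    L    W    L    W    L
a=1:    W    L    W    L    W    L    W    L    W
a=2:    L    W    L    W    L    W    L    W    L
a=3:    W    L    W    L    W    L    W    L    W
a=4:    W    W    W    W    W    W    W    W    W
a=5:    W    W    W    W    W    W    W    W    W
a=6:    W    W    W    W    W    W    W    W    W
a=7:    W    W    W    W    W    W    W    W    W
a=8:    L    W    L    W    L    W    L    W    L
a=9:    W    L    W    L    W    L    W    L    W
Cells with no legal move (terminal, hence L): (0,0).
The remaining L cells, each justified by listing all of its moves:
(0,2): only reaches (0,1)(W), which is W → L
(0,4): only reaches (0,3)(W), which is W → L
(0,6): only reaches (0,5)(W), which is W → L
(0,8): only reaches (0,7)(W), which is W → L
(1,1): only reaches (0,1)(W), (1,0)(W), all W → L
(1,3): only reaches (0,3)(W), (1,2)(W), all W → L
(1,5): only reaches (0,5)(W), (1,4)(W), all W → L
(1,7): only reaches (0,7)(W), (1,6)(W), all W → L
(2,0): only reaches (1,0)(W), which is W → L
(2,2): only reaches (1,2)(W), (2,1)(W), all W → L
(2,4): only reaches (1,4)(W), (2,3)(W), all W → L
(2,6): only reaches (1,6)(W), (2,5)(W), all W → L
(2,8): only reaches (1,8)(W), (2,7)(W), all W → L
(3,1): only reaches (2,1)(W), (3,0)(W), all W → L
(3,3): only reaches (2,3)(W), (3,2)(W), all W → L
(3,5): only reaches (2,5)(W), (3,4)(W), all W → L
(3,7): only reaches (2,7)(W), (3,6)(W), all W → L
(8,0): only reaches (7,0)(W), (4,0)(W), (3,0)(W), all W → L
(8,2): only reaches (7,2)(W), (4,2)(W), (3,2)(W), (8,1)(W), all W → L
(8,4): only reaches (7,4)(W), (4,4)(W), (3,4)(W), (8,3)(W), all W → L
(8,6): only reaches (7,6)(W), (4,6)(W), (3,6)(W), (8,5)(W), all W → L
(8,8): only reaches (7,8)(W), (4,8)(W), (3,8)(W), (8,7)(W), all W → L
(9,1): only reaches (8,1)(W), (5,1)(W), (4,1)(W), (9,0)(W), all W → L
(9,3): only reaches (8,3)(W), (5,3)(W), (4,3)(W), (9,2)(W), all W → L
(9,5): only reaches (8,5)(W), (5,5)(W), (4,5)(W), (9,4)(W), all W → L
(9,7): only reaches (8,7)(W), (5,7)(W), (4,7)(W), (9,6)(W), all W → L
Every other cell has at least one move into one of the L cells above, so it is W.
L cells per row: a=0: 5, a=1: 4, a=2: 5, a=3: 4, a=4: 0, a=5: 0, a=6: 0, a=7: 0, a=8: 5, a=9: 4; total 27.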